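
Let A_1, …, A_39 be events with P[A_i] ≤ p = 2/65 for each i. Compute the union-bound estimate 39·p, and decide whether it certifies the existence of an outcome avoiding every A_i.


Union bound: P[∪_{i=1}^{39} A_i] ≤ Σ_i P[A_i] ≤ 39·p = 39·(2/65) = 6/5.
Numerically: 6/5 ≈ 1.200.
Is 6/5 < 1? NO.
Since the bound 6/5 is ≥ 1, the union bound is uninformative here; it does NOT by itself certify existence.

39·p = 6/5 ≈ 1.200; existence NOT certified by the union bound.


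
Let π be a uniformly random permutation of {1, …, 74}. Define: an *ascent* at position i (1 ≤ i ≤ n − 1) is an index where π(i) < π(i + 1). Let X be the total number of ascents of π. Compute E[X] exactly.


Write X = Σ X_I over i = 1, …, 73, with X_I the indicator of one ascent.
There are 73 indicators.
For each fixed i, the pair (π(i), π(i+1)) is a uniformly random ordered pair of distinct values from {1, …, 74}; by symmetry P[π(i) < π(i+1)] = 1/2.
By linearity: E[X] = 73 · (1/2) = (74 − 1) · (1/2) = 73/2 ≈ 36.500.

E[X] = 73/2 = 36.500.


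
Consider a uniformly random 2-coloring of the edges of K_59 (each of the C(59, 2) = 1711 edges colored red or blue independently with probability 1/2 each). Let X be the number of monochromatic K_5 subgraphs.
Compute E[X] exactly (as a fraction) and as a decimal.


Let X = Σ_S X_S over the C(59, 5) = 5006386 subsets S of size 5, where X_S = 1 if the K_5 on S is monochromatic.
For a fixed S, the K_5 on S has C(5, 2) = 10 edges. P[all 10 edges red] = (1/2)^10, and likewise for blue, so P[monochromatic] = 2·(1/2)^10 = 2^{1 − 10} = 1/512.
By linearity: E[X] = C(59, 5) · 2^{1 − 10} = 5006386 · 1/512 = 2503193/256.
Numerically: E[X] ≈ 9778.097656.

E[X] = C(59,5)·2^(1−C(5,2)) = 2503193/256 ≈ 9778.097656.


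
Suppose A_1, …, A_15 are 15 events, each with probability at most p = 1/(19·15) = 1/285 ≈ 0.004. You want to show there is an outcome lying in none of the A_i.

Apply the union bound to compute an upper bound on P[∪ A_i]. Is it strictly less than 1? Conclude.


Union bound: P[∪_{i=1}^{15} A_i] ≤ Σ_i P[A_i] ≤ 15·p = 15·(1/285) = 1/19.
Numerically: 1/19 ≈ 0.053.
Is 1/19 < 1? YES.
Since P[∪ A_i] ≤ 1/19 < 1, the complement has P[∩ A_i^c] ≥ 1 − 1/19 = 18/19 > 0, so some outcome avoids every A_i.

15·p = 1/19 ≈ 0.053; existence CERTIFIED by the union bound.


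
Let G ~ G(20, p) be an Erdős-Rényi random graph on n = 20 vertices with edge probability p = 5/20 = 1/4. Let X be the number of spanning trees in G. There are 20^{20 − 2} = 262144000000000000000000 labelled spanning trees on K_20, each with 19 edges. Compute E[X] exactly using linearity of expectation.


K_20 has 20^{20 − 2} = 262144000000000000000000 labelled spanning trees.
For each such spanning tree H, let X_H = 1 if all 19 edges of H are present in G. Then P[X_H = 1] = p^{19} = (1/4)^{19} = 1/274877906944.
By linearity of expectation: E[X] = Σ_H E[X_H] = 262144000000000000000000 · p^{19} = 262144000000000000000000 · 1/274877906944 = 3814697265625/4.
Numerically: E[X] ≈ 9.53674e+11.

E[X] = 262144000000000000000000 · (1/4)^{19} = 3814697265625/4 ≈ 9.53674e+11.


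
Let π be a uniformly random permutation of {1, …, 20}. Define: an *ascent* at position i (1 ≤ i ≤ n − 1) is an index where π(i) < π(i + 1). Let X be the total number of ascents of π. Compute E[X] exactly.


Write X = Σ X_I over i = 1, …, 19, with X_I the indicator of one ascent.
There are 19 indicators.
For each fixed i, the pair (π(i), π(i+1)) is a uniformly random ordered pair of distinct values from {1, …, 20}; by symmetry P[π(i) < π(i+1)] = 1/2.
By linearity: E[X] = 19 · (1/2) = (20 − 1) · (1/2) = 19/2 ≈ 9.500.

E[X] = 19/2 = 9.500.


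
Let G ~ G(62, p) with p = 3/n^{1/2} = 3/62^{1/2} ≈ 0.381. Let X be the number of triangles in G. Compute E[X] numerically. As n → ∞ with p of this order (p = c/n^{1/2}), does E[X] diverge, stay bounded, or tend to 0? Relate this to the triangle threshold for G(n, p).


Number of potential triangles: C(62, 3) = 37820.
Each occurs with probability p³ ≈ (0.381)³ ≈ 5.53065e-02.
By linearity: E[X] = C(62, 3)·p³ ≈ 37820 · 5.53065e-02 ≈ 2091.692.
Since α = 1/2 < 1, p = c/n^{1/2} ≫ 1/n is above the triangle threshold p ~ 1/n. Asymptotically E[X] ~ (c³/6)·n^{3(1−α)} = (3³/6)·n^{1.5} → ∞; triangles are abundant w.h.p.

E[X] ≈ 2091.692; in regime p = Θ(1/n^{1/2}) E[X] diverges (above the triangle threshold p ~ 1/n).


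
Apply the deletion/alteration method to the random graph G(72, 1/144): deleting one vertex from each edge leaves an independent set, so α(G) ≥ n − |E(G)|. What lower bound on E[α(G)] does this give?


E[|E(G)|] = C(72, 2)·p = 2556 · (1/144) = 71/4.
E[α(G)] ≥ n − E[|E(G)|] = 72 − 71/4 = 217/4.
Numerically: ≈ 54.2500.
(This is only a lower bound; the true E[α(G)] may be larger.)

E[α(G)] ≥ 217/4 ≈ 54.2500.


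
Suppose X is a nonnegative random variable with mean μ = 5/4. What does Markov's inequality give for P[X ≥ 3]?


μ = E[X] = 5/4, a = 3.
Markov: P[X ≥ 3] ≤ μ/a = (5/4)/3 = 5/12.
Numerically: ≈ 0.416667.
(Since a = 3 > μ = 1.250000, the bound 5/12 is < 1 and informative.)

P[X ≥ 3] ≤ 5/12 ≈ 0.416667.


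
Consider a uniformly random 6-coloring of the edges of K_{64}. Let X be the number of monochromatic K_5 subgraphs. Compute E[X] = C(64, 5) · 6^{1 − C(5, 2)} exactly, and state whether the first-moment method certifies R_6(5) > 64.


E[X] = C(64, 5) · 6^{1 − 10} = 7624512 · 6^{−9} = 7624512/10077696.
As a reduced fraction: E[X] = 13237/17496 ≈ 0.7565729.
Is E[X] < 1? YES.
Since E[X] < 1, there exists a 6-coloring of K_{64} with no monochromatic K_5; hence R_6(5) > 64.

E[X] = 13237/17496 ≈ 0.7565729; E[X] < 1, so R_6(5) > 64.


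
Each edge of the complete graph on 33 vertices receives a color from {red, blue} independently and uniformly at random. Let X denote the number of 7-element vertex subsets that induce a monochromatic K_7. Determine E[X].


Let X = Σ_S X_S over the C(33, 7) = 4272048 subsets S of size 7, where X_S = 1 if the K_7 on S is monochromatic.
For a fixed S, the K_7 on S has C(7, 2) = 21 edges. P[all 21 edges red] = (1/2)^21, and likewise for blue, so P[monochromatic] = 2·(1/2)^21 = 2^{1 − 21} = 1/1048576.
Summing: E[X] = C(33, 7) · 2^{1 − 21} = 4272048 · 1/1048576 = 267003/65536.
Numerically: E[X] ≈ 4.074.

E[X] = C(33,7)·2^(1−C(7,2)) = 267003/65536 ≈ 4.074.


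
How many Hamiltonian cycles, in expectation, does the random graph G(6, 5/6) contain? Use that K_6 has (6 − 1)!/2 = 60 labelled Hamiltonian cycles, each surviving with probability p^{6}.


K_6 has (6 − 1)!/2 = 60 labelled Hamiltonian cycles.
For each such Hamiltonian cycle H, let X_H = 1 if all 6 edges of H are present in G. Then P[X_H = 1] = p^{6} = (5/6)^{6} = 15625/46656.
Summing the indicators: E[X] = Σ_H E[X_H] = 60 · p^{6} = 60 · 15625/46656 = 78125/3888.
Numerically: E[X] ≈ 20.09.

E[X] = 60 · (5/6)^{6} = 78125/3888 ≈ 20.09.


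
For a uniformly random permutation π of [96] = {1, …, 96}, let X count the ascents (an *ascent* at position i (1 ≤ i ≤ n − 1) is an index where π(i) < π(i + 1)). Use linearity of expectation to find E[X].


Write X = Σ X_I over i = 1, …, 95, with X_I the indicator of one ascent.
There are 95 indicators.
For each fixed i, the pair (π(i), π(i+1)) is a uniformly random ordered pair of distinct values from {1, …, 96}; by symmetry P[π(i) < π(i+1)] = 1/2.
By linearity: E[X] = 95 · (1/2) = (96 − 1) · (1/2) = 95/2 ≈ 47.50000.

E[X] = 95/2 = 47.50000.


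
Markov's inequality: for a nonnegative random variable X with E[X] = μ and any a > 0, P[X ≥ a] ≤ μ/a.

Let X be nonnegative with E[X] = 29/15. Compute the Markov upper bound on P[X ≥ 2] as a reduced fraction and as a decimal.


μ = E[X] = 29/15, a = 2.
Markov: P[X ≥ 2] ≤ μ/a = (29/15)/2 = 29/30.
Numerically: ≈ 0.967.
(Since a = 2 > μ = 1.933, the bound 29/30 is < 1 and informative.)

P[X ≥ 2] ≤ 29/30 ≈ 0.967.


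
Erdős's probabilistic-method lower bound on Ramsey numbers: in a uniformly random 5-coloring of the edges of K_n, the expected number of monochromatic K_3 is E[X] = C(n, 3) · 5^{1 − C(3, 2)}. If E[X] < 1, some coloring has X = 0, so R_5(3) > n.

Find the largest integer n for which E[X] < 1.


We need C(n, 3) · 5^{1 − 3} < 1, i.e. C(n, 3) < 5^{3 − 1} = 25.
Check values of n near the boundary:
  n = 3: C(3, 3) = 1; 1 < 25? YES
  n = 4: C(4, 3) = 4; 4 < 25? YES
  n = 5: C(5, 3) = 10; 10 < 25? YES
  n = 6: C(6, 3) = 20; 20 < 25? YES
  n = 7: C(7, 3) = 35; 35 < 25? NO
  n = 8: C(8, 3) = 56; 56 < 25? NO
  n = 9: C(9, 3) = 84; 84 < 25? NO
The largest n with C(n, 3) < 25 is n = 6 (where E[X] = 4/5 ≈ 0.800). Hence R_5(3) > 6, i.e. R_5(3) ≥ 7.

Largest n = 6; hence R_5(3) > 6.


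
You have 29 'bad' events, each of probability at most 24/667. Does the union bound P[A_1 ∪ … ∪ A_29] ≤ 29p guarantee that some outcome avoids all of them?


Union bound: P[∪_{i=1}^{29} A_i] ≤ Σ_i P[A_i] ≤ 29·p = 29·(24/667) = 24/23.
Numerically: 24/23 ≈ 1.0435.
Is 24/23 < 1? NO.
Since the bound 24/23 is ≥ 1, the union bound is uninformative here; it does NOT by itself certify existence.

29·p = 24/23 ≈ 1.0435; existence NOT certified by the union bound.


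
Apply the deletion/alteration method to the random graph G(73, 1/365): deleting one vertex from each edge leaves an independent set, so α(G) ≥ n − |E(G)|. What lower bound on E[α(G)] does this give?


E[|E(G)|] = C(73, 2)·p = 2628 · (1/365) = 36/5.
E[α(G)] ≥ n − E[|E(G)|] = 73 − 36/5 = 329/5.
Numerically: ≈ 65.800000.
(This is only a lower bound; the true E[α(G)] may be larger.)

E[α(G)] ≥ 329/5 ≈ 65.800000.


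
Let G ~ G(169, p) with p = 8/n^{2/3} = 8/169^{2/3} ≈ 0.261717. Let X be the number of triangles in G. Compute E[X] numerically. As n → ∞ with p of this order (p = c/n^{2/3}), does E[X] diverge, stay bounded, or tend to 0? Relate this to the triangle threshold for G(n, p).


Number of potential triangles: C(169, 3) = 790244.
Each occurs with probability p³ ≈ (0.261717)³ ≈ 1.79265432e-02.
By linearity: E[X] = C(169, 3)·p³ ≈ 790244 · 1.79265432e-02 ≈ 14166.343195.
Since α = 2/3 < 1, p = c/n^{2/3} ≫ 1/n is above the triangle threshold p ~ 1/n. Asymptotically E[X] ~ (c³/6)·n^{3(1−α)} = (8³/6)·n^{1} → ∞; triangles are abundant w.h.p.

E[X] ≈ 14166.343195; in regime p = Θ(1/n^{2/3}) E[X] diverges (above the triangle threshold p ~ 1/n).


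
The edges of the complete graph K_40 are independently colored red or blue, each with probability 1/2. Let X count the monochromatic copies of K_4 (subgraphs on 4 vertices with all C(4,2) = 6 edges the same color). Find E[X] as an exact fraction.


Let X = Σ_S X_S over the C(40, 4) = 91390 subsets S of size 4, where X_S = 1 if the K_4 on S is monochromatic.
For a fixed S, the K_4 on S has C(4, 2) = 6 edges. P[all 6 edges red] = (1/2)^6, and likewise for blue, so P[monochromatic] = 2·(1/2)^6 = 2^{1 − 6} = 1/32.
By linearity: E[X] = C(40, 4) · 2^{1 − 6} = 91390 · 1/32 = 45695/16.
Numerically: E[X] ≈ 2855.937500.

E[X] = C(40,4)·2^(1−C(4,2)) = 45695/16 ≈ 2855.937500.


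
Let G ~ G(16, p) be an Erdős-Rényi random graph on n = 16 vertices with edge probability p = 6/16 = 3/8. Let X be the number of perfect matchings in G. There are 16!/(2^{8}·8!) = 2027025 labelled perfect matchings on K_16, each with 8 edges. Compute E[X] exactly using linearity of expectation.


K_16 has 16!/(2^{8}·8!) = 2027025 labelled perfect matchings.
For each such perfect matching H, let X_H = 1 if all 8 edges of H are present in G. Then P[X_H = 1] = p^{8} = (3/8)^{8} = 6561/16777216.
By linearity of expectation: E[X] = Σ_H E[X_H] = 2027025 · p^{8} = 2027025 · 6561/16777216 = 13299311025/16777216.
Numerically: E[X] ≈ 792.7.

E[X] = 2027025 · (3/8)^{8} = 13299311025/16777216 ≈ 792.7.


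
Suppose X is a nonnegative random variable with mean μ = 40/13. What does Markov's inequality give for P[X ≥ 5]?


μ = E[X] = 40/13, a = 5.
Markov: P[X ≥ 5] ≤ μ/a = (40/13)/5 = 8/13.
Numerically: ≈ 0.61538.
(Since a = 5 > μ = 3.07692, the bound 8/13 is < 1 and informative.)

P[X ≥ 5] ≤ 8/13 ≈ 0.61538.


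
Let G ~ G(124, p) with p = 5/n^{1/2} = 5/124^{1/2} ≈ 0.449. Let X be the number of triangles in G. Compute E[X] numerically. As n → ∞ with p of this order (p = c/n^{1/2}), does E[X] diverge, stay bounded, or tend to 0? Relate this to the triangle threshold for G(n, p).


Number of potential triangles: C(124, 3) = 310124.
Each occurs with probability p³ ≈ (0.449)³ ≈ 9.05269e-02.
By linearity: E[X] = C(124, 3)·p³ ≈ 310124 · 9.05269e-02 ≈ 28074.554.
Since α = 1/2 < 1, p = c/n^{1/2} ≫ 1/n is above the triangle threshold p ~ 1/n. Asymptotically E[X] ~ (c³/6)·n^{3(1−α)} = (5³/6)·n^{1.5} → ∞; triangles are abundant w.h.p.

E[X] ≈ 28074.554; in regime p = Θ(1/n^{1/2}) E[X] diverges (above the triangle threshold p ~ 1/n).


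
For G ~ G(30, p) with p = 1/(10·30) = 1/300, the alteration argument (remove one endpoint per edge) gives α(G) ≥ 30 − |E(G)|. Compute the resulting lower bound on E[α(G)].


E[|E(G)|] = C(30, 2)·p = 435 · (1/300) = 29/20.
E[α(G)] ≥ n − E[|E(G)|] = 30 − 29/20 = 571/20.
Numerically: ≈ 28.550.
(This is only a lower bound; the true E[α(G)] may be larger.)

E[α(G)] ≥ 571/20 ≈ 28.550.


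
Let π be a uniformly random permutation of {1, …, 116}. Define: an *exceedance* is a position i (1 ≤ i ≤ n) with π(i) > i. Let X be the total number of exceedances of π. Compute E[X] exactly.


Write X = Σ_{i=1}^{116} X_i, where X_i = 1_{π(i) > i}.
For each fixed i, π(i) is uniform over {1, …, 116} (marginal of a uniform permutation), so P[π(i) > i] = (n − i)/n. Summing: Σ_{i=1}^{116} (n − i)/n = (0 + 1 + … + 115)/116 = 116(116 − 1)/(2·116) = (116 − 1)/2.
Hence E[X] = Σ_{i=1}^{116} (116 − i)/116 = 115/2 ≈ 57.5000.

E[X] = 115/2 = 57.5000.


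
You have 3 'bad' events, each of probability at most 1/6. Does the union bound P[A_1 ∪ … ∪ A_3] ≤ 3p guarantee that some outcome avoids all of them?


Union bound: P[∪_{i=1}^{3} A_i] ≤ Σ_i P[A_i] ≤ 3·p = 3·(1/6) = 1/2.
Numerically: 1/2 ≈ 0.5000000.
Is 1/2 < 1? YES.
Since P[∪ A_i] ≤ 1/2 < 1, the complement has P[∩ A_i^c] ≥ 1 − 1/2 = 1/2 > 0, so some outcome avoids every A_i.

3·p = 1/2 ≈ 0.5000000; existence CERTIFIED by the union bound.


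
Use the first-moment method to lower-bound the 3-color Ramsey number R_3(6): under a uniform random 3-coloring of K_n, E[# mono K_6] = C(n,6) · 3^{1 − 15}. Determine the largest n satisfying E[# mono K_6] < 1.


We need C(n, 6) · 3^{1 − 15} < 1, i.e. C(n, 6) < 3^{15 − 1} = 4782969.
Check values of n near the boundary:
  n = 40: C(40, 6) = 3838380; 3838380 < 4782969? YES
  n = 41: C(41, 6) = 4496388; 4496388 < 4782969? YES
  n = 42: C(42, 6) = 5245786; 5245786 < 4782969? NO
The largest n with C(n, 6) < 4782969 is n = 41 (where E[X] = 1498796/1594323 ≈ 0.940083). Hence R_3(6) > 41, i.e. R_3(6) ≥ 42.

Largest n = 41; hence R_3(6) > 41.


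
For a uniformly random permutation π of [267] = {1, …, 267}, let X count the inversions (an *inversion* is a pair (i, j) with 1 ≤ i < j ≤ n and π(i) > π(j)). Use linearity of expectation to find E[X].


Write X = Σ X_I over the C(267, 2) = 35511 pairs i < j, with X_I the indicator of one inversion.
There are 35511 indicators.
For each fixed pair i < j, the values π(i) and π(j) are two distinct elements of {1, …, 267} in uniformly random order; by symmetry P[π(i) > π(j)] = 1/2.
By linearity: E[X] = 35511 · (1/2) = C(267, 2) · (1/2) = 35511/2 = 35511/2 ≈ 17755.500000.

E[X] = 35511/2 = 17755.500000.


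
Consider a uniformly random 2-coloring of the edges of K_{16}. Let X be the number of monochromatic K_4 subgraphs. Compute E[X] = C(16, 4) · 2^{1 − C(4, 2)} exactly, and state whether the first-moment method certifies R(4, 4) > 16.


E[X] = C(16, 4) · 2^{1 − 6} = 1820 · 2^{−5} = 1820/32.
As a reduced fraction: E[X] = 455/8 ≈ 56.87500.
Is E[X] < 1? NO.
Since E[X] ≥ 1, the first-moment bound is inconclusive at n = 16; it does NOT by itself certify R(4, 4) > 16.

E[X] = 455/8 ≈ 56.87500; E[X] ≥ 1; first-moment method inconclusive here.


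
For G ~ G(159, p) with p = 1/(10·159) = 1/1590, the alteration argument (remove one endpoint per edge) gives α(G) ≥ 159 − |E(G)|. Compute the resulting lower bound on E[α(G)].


E[|E(G)|] = C(159, 2)·p = 12561 · (1/1590) = 79/10.
E[α(G)] ≥ n − E[|E(G)|] = 159 − 79/10 = 1511/10.
Numerically: ≈ 151.10000.
(This is only a lower bound; the true E[α(G)] may be larger.)

E[α(G)] ≥ 1511/10 ≈ 151.10000.


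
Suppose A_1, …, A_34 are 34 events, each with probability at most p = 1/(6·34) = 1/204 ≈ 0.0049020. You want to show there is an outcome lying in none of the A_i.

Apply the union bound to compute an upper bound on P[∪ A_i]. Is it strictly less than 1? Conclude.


Union bound: P[∪_{i=1}^{34} A_i] ≤ Σ_i P[A_i] ≤ 34·p = 34·(1/204) = 1/6.
Numerically: 1/6 ≈ 0.1666667.
Is 1/6 < 1? YES.
Since P[∪ A_i] ≤ 1/6 < 1, the complement has P[∩ A_i^c] ≥ 1 − 1/6 = 5/6 > 0, so some outcome avoids every A_i.

34·p = 1/6 ≈ 0.1666667; existence CERTIFIED by the union bound.


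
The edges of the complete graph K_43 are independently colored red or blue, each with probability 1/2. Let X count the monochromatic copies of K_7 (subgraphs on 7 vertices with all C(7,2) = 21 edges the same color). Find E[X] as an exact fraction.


Let X = Σ_S X_S over the C(43, 7) = 32224114 subsets S of size 7, where X_S = 1 if the K_7 on S is monochromatic.
For a fixed S, the K_7 on S has C(7, 2) = 21 edges. P[all 21 edges red] = (1/2)^21, and likewise for blue, so P[monochromatic] = 2·(1/2)^21 = 2^{1 − 21} = 1/1048576.
By linearity: E[X] = C(43, 7) · 2^{1 − 21} = 32224114 · 1/1048576 = 16112057/524288.
Numerically: E[X] ≈ 30.731.

E[X] = C(43,7)·2^(1−C(7,2)) = 16112057/524288 ≈ 30.731.


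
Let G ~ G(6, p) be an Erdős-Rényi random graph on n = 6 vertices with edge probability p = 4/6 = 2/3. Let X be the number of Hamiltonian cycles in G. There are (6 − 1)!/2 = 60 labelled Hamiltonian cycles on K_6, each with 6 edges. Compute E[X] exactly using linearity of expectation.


K_6 has (6 − 1)!/2 = 60 labelled Hamiltonian cycles.
For each such Hamiltonian cycle H, let X_H = 1 if all 6 edges of H are present in G. Then P[X_H = 1] = p^{6} = (2/3)^{6} = 64/729.
By linearity: E[X] = Σ_H E[X_H] = 60 · p^{6} = 60 · 64/729 = 1280/243.
Numerically: E[X] ≈ 5.26749.

E[X] = 60 · (2/3)^{6} = 1280/243 ≈ 5.26749.


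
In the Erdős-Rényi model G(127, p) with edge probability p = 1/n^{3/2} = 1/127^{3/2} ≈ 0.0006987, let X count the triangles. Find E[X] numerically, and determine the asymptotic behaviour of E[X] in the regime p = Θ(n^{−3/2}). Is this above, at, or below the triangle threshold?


Number of potential triangles: C(127, 3) = 333375.
Each occurs with probability p³ ≈ (0.0006987)³ ≈ 3.411012e-10.
By linearity: E[X] = C(127, 3)·p³ ≈ 333375 · 3.411012e-10 ≈ 0.0001.
Since α = 3/2 > 1, p = c/n^{3/2} = o(1/n) is below the triangle threshold p ~ 1/n. Asymptotically E[X] ~ (c³/6)·n^{3(1−α)} = (1³/6)·n^{-1.5} → 0, so by Markov's inequality G has no triangles w.h.p.

E[X] ≈ 0.0001; in regime p = Θ(1/n^{3/2}) E[X] tends to 0 (below the triangle threshold p ~ 1/n).


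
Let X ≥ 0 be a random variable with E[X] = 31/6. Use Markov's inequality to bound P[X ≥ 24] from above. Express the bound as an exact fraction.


μ = E[X] = 31/6, a = 24.
Markov: P[X ≥ 24] ≤ μ/a = (31/6)/24 = 31/144.
Numerically: ≈ 0.21528.
(Since a = 24 > μ = 5.16667, the bound 31/144 is < 1 and informative.)

P[X ≥ 24] ≤ 31/144 ≈ 0.21528.


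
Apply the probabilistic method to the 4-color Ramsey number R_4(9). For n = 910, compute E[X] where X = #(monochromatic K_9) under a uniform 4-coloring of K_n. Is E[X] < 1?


E[X] = C(910, 9) · 4^{1 − 36} = 1133378248346922788210 · 4^{−35} = 1133378248346922788210/1180591620717411303424.
As a reduced fraction: E[X] = 566689124173461394105/590295810358705651712 ≈ 0.96001.
Is E[X] < 1? YES.
Since E[X] < 1, there exists a 4-coloring of K_{910} with no monochromatic K_9; hence R_4(9) > 910.

E[X] = 566689124173461394105/590295810358705651712 ≈ 0.96001; E[X] < 1, so R_4(9) > 910.


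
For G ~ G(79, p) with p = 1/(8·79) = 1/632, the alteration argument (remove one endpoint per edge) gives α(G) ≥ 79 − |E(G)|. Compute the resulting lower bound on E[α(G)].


E[|E(G)|] = C(79, 2)·p = 3081 · (1/632) = 39/8.
E[α(G)] ≥ n − E[|E(G)|] = 79 − 39/8 = 593/8.
Numerically: ≈ 74.12500.
(This is only a lower bound; the true E[α(G)] may be larger.)

E[α(G)] ≥ 593/8 ≈ 74.12500.


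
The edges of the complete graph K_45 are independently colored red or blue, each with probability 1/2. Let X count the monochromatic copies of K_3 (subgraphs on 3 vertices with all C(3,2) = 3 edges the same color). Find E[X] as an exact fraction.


Let X = Σ_S X_S over the C(45, 3) = 14190 subsets S of size 3, where X_S = 1 if the K_3 on S is monochromatic.
For a fixed S, the K_3 on S has C(3, 2) = 3 edges. P[all 3 edges red] = (1/2)^3, and likewise for blue, so P[monochromatic] = 2·(1/2)^3 = 2^{1 − 3} = 1/4.
By linearity of expectation: E[X] = C(45, 3) · 2^{1 − 3} = 14190 · 1/4 = 7095/2.
Numerically: E[X] ≈ 3547.50000.

E[X] = C(45,3)·2^(1−C(3,2)) = 7095/2 ≈ 3547.50000.


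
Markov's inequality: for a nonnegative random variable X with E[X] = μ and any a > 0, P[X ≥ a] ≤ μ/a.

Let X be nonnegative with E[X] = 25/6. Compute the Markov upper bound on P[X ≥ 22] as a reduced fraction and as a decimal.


μ = E[X] = 25/6, a = 22.
Markov: P[X ≥ 22] ≤ μ/a = (25/6)/22 = 25/132.
Numerically: ≈ 0.1894.
(Since a = 22 > μ = 4.1667, the bound 25/132 is < 1 and informative.)

P[X ≥ 22] ≤ 25/132 ≈ 0.1894.


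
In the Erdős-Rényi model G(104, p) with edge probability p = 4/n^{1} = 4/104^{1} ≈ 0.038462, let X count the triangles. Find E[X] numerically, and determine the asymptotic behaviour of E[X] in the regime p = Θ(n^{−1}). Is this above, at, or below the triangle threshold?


Number of potential triangles: C(104, 3) = 182104.
Each occurs with probability p³ ≈ (0.038462)³ ≈ 5.6895767e-05.
By linearity: E[X] = C(104, 3)·p³ ≈ 182104 · 5.6895767e-05 ≈ 10.36095.
Here α = 1, so p = 4/n is exactly at the triangle threshold p ~ 1/n. Asymptotically E[X] → c³/6 = 4³/6 = 32/3 ≈ 10.66667, a bounded constant. In this regime the triangle count is asymptotically Poisson(c³/6).

E[X] ≈ 10.36095; in regime p = Θ(1/n^{1}) E[X] stays bounded (at the triangle threshold p ~ 1/n).


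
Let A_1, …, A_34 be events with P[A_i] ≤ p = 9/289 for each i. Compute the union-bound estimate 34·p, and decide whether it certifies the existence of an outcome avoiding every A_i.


Union bound: P[∪_{i=1}^{34} A_i] ≤ Σ_i P[A_i] ≤ 34·p = 34·(9/289) = 18/17.
Numerically: 18/17 ≈ 1.058824.
Is 18/17 < 1? NO.
Since the bound 18/17 is ≥ 1, the union bound is uninformative here; it does NOT by itself certify existence.

34·p = 18/17 ≈ 1.058824; existence NOT certified by the union bound.


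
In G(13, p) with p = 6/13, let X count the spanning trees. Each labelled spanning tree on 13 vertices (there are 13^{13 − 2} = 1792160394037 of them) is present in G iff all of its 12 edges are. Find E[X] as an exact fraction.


K_13 has 13^{13 − 2} = 1792160394037 labelled spanning trees.
For each such spanning tree H, let X_H = 1 if all 12 edges of H are present in G. Then P[X_H = 1] = p^{12} = (6/13)^{12} = 2176782336/23298085122481.
By linearity of expectation: E[X] = Σ_H E[X_H] = 1792160394037 · p^{12} = 1792160394037 · 2176782336/23298085122481 = 2176782336/13.
Numerically: E[X] ≈ 1.6744e+08.

E[X] = 1792160394037 · (6/13)^{12} = 2176782336/13 ≈ 1.6744e+08.


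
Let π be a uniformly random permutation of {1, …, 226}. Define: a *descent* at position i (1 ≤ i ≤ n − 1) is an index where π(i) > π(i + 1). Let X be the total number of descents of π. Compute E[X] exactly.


Write X = Σ X_I over i = 1, …, 225, with X_I the indicator of one descent.
There are 225 indicators.
For each fixed i, the pair (π(i), π(i+1)) is a uniformly random ordered pair of distinct values from {1, …, 226}; by symmetry P[π(i) > π(i+1)] = 1/2.
By linearity: E[X] = 225 · (1/2) = (226 − 1) · (1/2) = 225/2 ≈ 112.5000.

E[X] = 225/2 = 112.5000.


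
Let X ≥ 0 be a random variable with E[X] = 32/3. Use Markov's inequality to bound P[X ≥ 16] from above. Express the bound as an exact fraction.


μ = E[X] = 32/3, a = 16.
Markov: P[X ≥ 16] ≤ μ/a = (32/3)/16 = 2/3.
Numerically: ≈ 0.667.
(Since a = 16 > μ = 10.667, the bound 2/3 is < 1 and informative.)

P[X ≥ 16] ≤ 2/3 ≈ 0.667.


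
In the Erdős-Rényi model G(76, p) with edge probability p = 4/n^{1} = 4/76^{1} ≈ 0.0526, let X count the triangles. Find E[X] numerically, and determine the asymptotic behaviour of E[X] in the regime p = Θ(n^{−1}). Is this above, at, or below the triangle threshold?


Number of potential triangles: C(76, 3) = 70300.
Each occurs with probability p³ ≈ (0.0526)³ ≈ 1.45794e-04.
By linearity: E[X] = C(76, 3)·p³ ≈ 70300 · 1.45794e-04 ≈ 10.249.
Here α = 1, so p = 4/n is exactly at the triangle threshold p ~ 1/n. Asymptotically E[X] → c³/6 = 4³/6 = 32/3 ≈ 10.667, a bounded constant. In this regime the triangle count is asymptotically Poisson(c³/6).

E[X] ≈ 10.249; in regime p = Θ(1/n^{1}) E[X] stays bounded (at the triangle threshold p ~ 1/n).


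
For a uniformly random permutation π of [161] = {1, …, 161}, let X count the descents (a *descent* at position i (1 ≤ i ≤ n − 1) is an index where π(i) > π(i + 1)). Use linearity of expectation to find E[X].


Write X = Σ X_I over i = 1, …, 160, with X_I the indicator of one descent.
There are 160 indicators.
For each fixed i, the pair (π(i), π(i+1)) is a uniformly random ordered pair of distinct values from {1, …, 161}; by symmetry P[π(i) > π(i+1)] = 1/2.
By linearity: E[X] = 160 · (1/2) = (161 − 1) · (1/2) = 80 ≈ 80.000000.

E[X] = 80 = 80.000000.


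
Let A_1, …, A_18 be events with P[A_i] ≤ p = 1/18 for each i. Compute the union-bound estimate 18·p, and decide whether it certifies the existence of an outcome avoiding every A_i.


Union bound: P[∪_{i=1}^{18} A_i] ≤ Σ_i P[A_i] ≤ 18·p = 18·(1/18) = 1.
Numerically: 1 ≈ 1.0000000.
Is 1 < 1? NO.
Since the bound 1 is ≥ 1, the union bound is uninformative here; it does NOT by itself certify existence.

18·p = 1 ≈ 1.0000000; existence NOT certified by the union bound.


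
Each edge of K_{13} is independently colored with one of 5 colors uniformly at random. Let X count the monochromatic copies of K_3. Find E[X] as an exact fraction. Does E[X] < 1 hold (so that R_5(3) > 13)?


E[X] = C(13, 3) · 5^{1 − 3} = 286 · 5^{−2} = 286/25.
As a reduced fraction: E[X] = 286/25 ≈ 11.44000.
Is E[X] < 1? NO.
Since E[X] ≥ 1, the first-moment bound is inconclusive at n = 13; it does NOT by itself certify R_5(3) > 13.

E[X] = 286/25 ≈ 11.44000; E[X] ≥ 1; first-moment method inconclusive here.


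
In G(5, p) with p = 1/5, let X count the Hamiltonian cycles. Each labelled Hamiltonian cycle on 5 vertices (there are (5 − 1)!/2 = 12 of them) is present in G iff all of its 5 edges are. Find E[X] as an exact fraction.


K_5 has (5 − 1)!/2 = 12 labelled Hamiltonian cycles.
For each such Hamiltonian cycle H, let X_H = 1 if all 5 edges of H are present in G. Then P[X_H = 1] = p^{5} = (1/5)^{5} = 1/3125.
By linearity: E[X] = Σ_H E[X_H] = 12 · p^{5} = 12 · 1/3125 = 12/3125.
Numerically: E[X] ≈ 0.00384.

E[X] = 12 · (1/5)^{5} = 12/3125 ≈ 0.00384.


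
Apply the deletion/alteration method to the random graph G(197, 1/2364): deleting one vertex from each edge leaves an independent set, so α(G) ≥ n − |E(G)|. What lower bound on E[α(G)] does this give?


E[|E(G)|] = C(197, 2)·p = 19306 · (1/2364) = 49/6.
E[α(G)] ≥ n − E[|E(G)|] = 197 − 49/6 = 1133/6.
Numerically: ≈ 188.833.
(This is only a lower bound; the true E[α(G)] may be larger.)

E[α(G)] ≥ 1133/6 ≈ 188.833.


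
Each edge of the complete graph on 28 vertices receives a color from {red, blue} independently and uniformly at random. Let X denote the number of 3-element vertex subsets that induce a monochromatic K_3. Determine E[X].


Let X = Σ_S X_S over the C(28, 3) = 3276 subsets S of size 3, where X_S = 1 if the K_3 on S is monochromatic.
For a fixed S, the K_3 on S has C(3, 2) = 3 edges. P[all 3 edges red] = (1/2)^3, and likewise for blue, so P[monochromatic] = 2·(1/2)^3 = 2^{1 − 3} = 1/4.
By linearity of expectation: E[X] = C(28, 3) · 2^{1 − 3} = 3276 · 1/4 = 819.
Numerically: E[X] ≈ 819.00000.

E[X] = C(28,3)·2^(1−C(3,2)) = 819 ≈ 819.00000.


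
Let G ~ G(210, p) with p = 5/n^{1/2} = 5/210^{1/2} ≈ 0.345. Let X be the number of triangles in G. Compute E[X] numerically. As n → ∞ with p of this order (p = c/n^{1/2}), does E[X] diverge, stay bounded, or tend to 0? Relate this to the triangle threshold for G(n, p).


Number of potential triangles: C(210, 3) = 1521520.
Each occurs with probability p³ ≈ (0.345)³ ≈ 4.107533e-02.
By linearity: E[X] = C(210, 3)·p³ ≈ 1521520 · 4.107533e-02 ≈ 62496.9375.
Since α = 1/2 < 1, p = c/n^{1/2} ≫ 1/n is above the triangle threshold p ~ 1/n. Asymptotically E[X] ~ (c³/6)·n^{3(1−α)} = (5³/6)·n^{1.5} → ∞; triangles are abundant w.h.p.

E[X] ≈ 62496.9375; in regime p = Θ(1/n^{1/2}) E[X] diverges (above the triangle threshold p ~ 1/n).


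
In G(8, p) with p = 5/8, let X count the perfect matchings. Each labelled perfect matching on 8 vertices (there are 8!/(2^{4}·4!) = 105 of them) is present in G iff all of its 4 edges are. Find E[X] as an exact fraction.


K_8 has 8!/(2^{4}·4!) = 105 labelled perfect matchings.
For each such perfect matching H, let X_H = 1 if all 4 edges of H are present in G. Then P[X_H = 1] = p^{4} = (5/8)^{4} = 625/4096.
By linearity of expectation: E[X] = Σ_H E[X_H] = 105 · p^{4} = 105 · 625/4096 = 65625/4096.
Numerically: E[X] ≈ 16.02.

E[X] = 105 · (5/8)^{4} = 65625/4096 ≈ 16.02.


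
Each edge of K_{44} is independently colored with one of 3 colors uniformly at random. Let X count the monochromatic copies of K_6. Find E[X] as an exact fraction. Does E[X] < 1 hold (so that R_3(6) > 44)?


E[X] = C(44, 6) · 3^{1 − 15} = 7059052 · 3^{−14} = 7059052/4782969.
As a reduced fraction: E[X] = 7059052/4782969 ≈ 1.4758724.
Is E[X] < 1? NO.
Since E[X] ≥ 1, the first-moment bound is inconclusive at n = 44; it does NOT by itself certify R_3(6) > 44.

E[X] = 7059052/4782969 ≈ 1.4758724; E[X] ≥ 1; first-moment method inconclusive here.


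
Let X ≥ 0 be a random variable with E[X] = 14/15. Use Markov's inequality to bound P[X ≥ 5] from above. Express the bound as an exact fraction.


μ = E[X] = 14/15, a = 5.
Markov: P[X ≥ 5] ≤ μ/a = (14/15)/5 = 14/75.
Numerically: ≈ 0.187.
(Since a = 5 > μ = 0.933, the bound 14/75 is < 1 and informative.)

P[X ≥ 5] ≤ 14/75 ≈ 0.187.


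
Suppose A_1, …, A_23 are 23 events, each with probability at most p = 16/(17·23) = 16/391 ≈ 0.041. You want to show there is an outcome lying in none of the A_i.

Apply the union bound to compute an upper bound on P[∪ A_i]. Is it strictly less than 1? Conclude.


Union bound: P[∪_{i=1}^{23} A_i] ≤ Σ_i P[A_i] ≤ 23·p = 23·(16/391) = 16/17.
Numerically: 16/17 ≈ 0.941.
Is 16/17 < 1? YES.
Since P[∪ A_i] ≤ 16/17 < 1, the complement has P[∩ A_i^c] ≥ 1 − 16/17 = 1/17 > 0, so some outcome avoids every A_i.

23·p = 16/17 ≈ 0.941; existence CERTIFIED by the union bound.


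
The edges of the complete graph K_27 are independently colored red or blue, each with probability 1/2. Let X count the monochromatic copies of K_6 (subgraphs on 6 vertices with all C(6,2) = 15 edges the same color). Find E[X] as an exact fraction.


Let X = Σ_S X_S over the C(27, 6) = 296010 subsets S of size 6, where X_S = 1 if the K_6 on S is monochromatic.
For a fixed S, the K_6 on S has C(6, 2) = 15 edges. P[all 15 edges red] = (1/2)^15, and likewise for blue, so P[monochromatic] = 2·(1/2)^15 = 2^{1 − 15} = 1/16384.
By linearity of expectation: E[X] = C(27, 6) · 2^{1 − 15} = 296010 · 1/16384 = 148005/8192.
Numerically: E[X] ≈ 18.067.

E[X] = C(27,6)·2^(1−C(6,2)) = 148005/8192 ≈ 18.067.


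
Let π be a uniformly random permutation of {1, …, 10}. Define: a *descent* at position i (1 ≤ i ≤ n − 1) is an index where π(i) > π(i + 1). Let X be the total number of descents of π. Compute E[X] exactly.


Write X = Σ X_I over i = 1, …, 9, with X_I the indicator of one descent.
There are 9 indicators.
For each fixed i, the pair (π(i), π(i+1)) is a uniformly random ordered pair of distinct values from {1, …, 10}; by symmetry P[π(i) > π(i+1)] = 1/2.
By linearity: E[X] = 9 · (1/2) = (10 − 1) · (1/2) = 9/2 ≈ 4.500000.

E[X] = 9/2 = 4.500000.


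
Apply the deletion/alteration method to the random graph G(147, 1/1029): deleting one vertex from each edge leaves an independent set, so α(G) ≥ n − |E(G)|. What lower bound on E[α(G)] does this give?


E[|E(G)|] = C(147, 2)·p = 10731 · (1/1029) = 73/7.
E[α(G)] ≥ n − E[|E(G)|] = 147 − 73/7 = 956/7.
Numerically: ≈ 136.57143.
(This is only a lower bound; the true E[α(G)] may be larger.)

E[α(G)] ≥ 956/7 ≈ 136.57143.


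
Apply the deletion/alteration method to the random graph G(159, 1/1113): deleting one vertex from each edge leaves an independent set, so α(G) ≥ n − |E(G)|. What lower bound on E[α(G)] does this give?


E[|E(G)|] = C(159, 2)·p = 12561 · (1/1113) = 79/7.
E[α(G)] ≥ n − E[|E(G)|] = 159 − 79/7 = 1034/7.
Numerically: ≈ 147.714.
(This is only a lower bound; the true E[α(G)] may be larger.)

E[α(G)] ≥ 1034/7 ≈ 147.714.


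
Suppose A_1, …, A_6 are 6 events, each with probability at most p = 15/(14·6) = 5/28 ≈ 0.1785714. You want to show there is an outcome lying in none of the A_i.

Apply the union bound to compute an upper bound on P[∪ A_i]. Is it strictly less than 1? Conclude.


Union bound: P[∪_{i=1}^{6} A_i] ≤ Σ_i P[A_i] ≤ 6·p = 6·(5/28) = 15/14.
Numerically: 15/14 ≈ 1.0714286.
Is 15/14 < 1? NO.
Since the bound 15/14 is ≥ 1, the union bound is uninformative here; it does NOT by itself certify existence.

6·p = 15/14 ≈ 1.0714286; existence NOT certified by the union bound.


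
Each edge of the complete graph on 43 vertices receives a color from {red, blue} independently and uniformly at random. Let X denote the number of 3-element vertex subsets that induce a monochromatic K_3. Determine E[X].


Let X = Σ_S X_S over the C(43, 3) = 12341 subsets S of size 3, where X_S = 1 if the K_3 on S is monochromatic.
For a fixed S, the K_3 on S has C(3, 2) = 3 edges. P[all 3 edges red] = (1/2)^3, and likewise for blue, so P[monochromatic] = 2·(1/2)^3 = 2^{1 − 3} = 1/4.
By linearity of expectation: E[X] = C(43, 3) · 2^{1 − 3} = 12341 · 1/4 = 12341/4.
Numerically: E[X] ≈ 3085.250000.

E[X] = C(43,3)·2^(1−C(3,2)) = 12341/4 ≈ 3085.250000.


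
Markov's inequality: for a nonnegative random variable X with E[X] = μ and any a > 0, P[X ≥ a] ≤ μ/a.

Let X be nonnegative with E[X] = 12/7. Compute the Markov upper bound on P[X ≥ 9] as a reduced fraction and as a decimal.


μ = E[X] = 12/7, a = 9.
Markov: P[X ≥ 9] ≤ μ/a = (12/7)/9 = 4/21.
Numerically: ≈ 0.190476.
(Since a = 9 > μ = 1.714286, the bound 4/21 is < 1 and informative.)

P[X ≥ 9] ≤ 4/21 ≈ 0.190476.


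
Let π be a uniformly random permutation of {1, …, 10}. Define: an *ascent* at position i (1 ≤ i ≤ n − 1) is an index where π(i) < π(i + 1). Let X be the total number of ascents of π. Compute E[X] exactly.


Write X = Σ X_I over i = 1, …, 9, with X_I the indicator of one ascent.
There are 9 indicators.
For each fixed i, the pair (π(i), π(i+1)) is a uniformly random ordered pair of distinct values from {1, …, 10}; by symmetry P[π(i) < π(i+1)] = 1/2.
By linearity: E[X] = 9 · (1/2) = (10 − 1) · (1/2) = 9/2 ≈ 4.50000.

E[X] = 9/2 = 4.50000.


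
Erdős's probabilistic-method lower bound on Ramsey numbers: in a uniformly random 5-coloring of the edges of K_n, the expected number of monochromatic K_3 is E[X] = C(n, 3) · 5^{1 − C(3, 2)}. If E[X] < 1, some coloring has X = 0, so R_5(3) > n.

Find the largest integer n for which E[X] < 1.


We need C(n, 3) · 5^{1 − 3} < 1, i.e. C(n, 3) < 5^{3 − 1} = 25.
Check values of n near the boundary:
  n = 3: C(3, 3) = 1; 1 < 25? YES
  n = 4: C(4, 3) = 4; 4 < 25? YES
  n = 5: C(5, 3) = 10; 10 < 25? YES
  n = 6: C(6, 3) = 20; 20 < 25? YES
  n = 7: C(7, 3) = 35; 35 < 25? NO
  n = 8: C(8, 3) = 56; 56 < 25? NO
  n = 9: C(9, 3) = 84; 84 < 25? NO
The largest n with C(n, 3) < 25 is n = 6 (where E[X] = 4/5 ≈ 0.8000). Hence R_5(3) > 6, i.e. R_5(3) ≥ 7.

Largest n = 6; hence R_5(3) > 6.


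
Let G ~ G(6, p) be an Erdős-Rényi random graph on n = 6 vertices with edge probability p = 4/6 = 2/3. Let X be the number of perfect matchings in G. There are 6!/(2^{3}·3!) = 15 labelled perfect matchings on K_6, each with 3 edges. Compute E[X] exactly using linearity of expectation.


K_6 has 6!/(2^{3}·3!) = 15 labelled perfect matchings.
For each such perfect matching H, let X_H = 1 if all 3 edges of H are present in G. Then P[X_H = 1] = p^{3} = (2/3)^{3} = 8/27.
Summing the indicators: E[X] = Σ_H E[X_H] = 15 · p^{3} = 15 · 8/27 = 40/9.
Numerically: E[X] ≈ 4.44.

E[X] = 15 · (2/3)^{3} = 40/9 ≈ 4.44.


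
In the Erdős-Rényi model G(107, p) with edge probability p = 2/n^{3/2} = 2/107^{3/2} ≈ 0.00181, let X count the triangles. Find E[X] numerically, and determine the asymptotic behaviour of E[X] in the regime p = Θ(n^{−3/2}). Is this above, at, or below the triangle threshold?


Number of potential triangles: C(107, 3) = 198485.
Each occurs with probability p³ ≈ (0.00181)³ ≈ 5.90015e-09.
By linearity: E[X] = C(107, 3)·p³ ≈ 198485 · 5.90015e-09 ≈ 0.001.
Since α = 3/2 > 1, p = c/n^{3/2} = o(1/n) is below the triangle threshold p ~ 1/n. Asymptotically E[X] ~ (c³/6)·n^{3(1−α)} = (2³/6)·n^{-1.5} → 0, so by Markov's inequality G has no triangles w.h.p.

E[X] ≈ 0.001; in regime p = Θ(1/n^{3/2}) E[X] tends to 0 (below the triangle threshold p ~ 1/n).


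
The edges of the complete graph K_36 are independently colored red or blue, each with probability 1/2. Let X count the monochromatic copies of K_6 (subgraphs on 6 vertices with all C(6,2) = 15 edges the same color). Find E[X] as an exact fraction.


Let X = Σ_S X_S over the C(36, 6) = 1947792 subsets S of size 6, where X_S = 1 if the K_6 on S is monochromatic.
For a fixed S, the K_6 on S has C(6, 2) = 15 edges. P[all 15 edges red] = (1/2)^15, and likewise for blue, so P[monochromatic] = 2·(1/2)^15 = 2^{1 − 15} = 1/16384.
By linearity: E[X] = C(36, 6) · 2^{1 − 15} = 1947792 · 1/16384 = 121737/1024.
Numerically: E[X] ≈ 118.883789.

E[X] = C(36,6)·2^(1−C(6,2)) = 121737/1024 ≈ 118.883789.


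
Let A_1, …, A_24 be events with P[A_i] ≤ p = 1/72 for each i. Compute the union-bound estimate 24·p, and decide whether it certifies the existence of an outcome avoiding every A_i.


Union bound: P[∪_{i=1}^{24} A_i] ≤ Σ_i P[A_i] ≤ 24·p = 24·(1/72) = 1/3.
Numerically: 1/3 ≈ 0.3333333.
Is 1/3 < 1? YES.
Since P[∪ A_i] ≤ 1/3 < 1, the complement has P[∩ A_i^c] ≥ 1 − 1/3 = 2/3 > 0, so some outcome avoids every A_i.

24·p = 1/3 ≈ 0.3333333; existence CERTIFIED by the union bound.


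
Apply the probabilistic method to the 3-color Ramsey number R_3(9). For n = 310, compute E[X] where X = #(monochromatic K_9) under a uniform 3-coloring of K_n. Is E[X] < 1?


E[X] = C(310, 9) · 3^{1 − 36} = 64802334749614660 · 3^{−35} = 64802334749614660/50031545098999707.
As a reduced fraction: E[X] = 64802334749614660/50031545098999707 ≈ 1.2952295.
Is E[X] < 1? NO.
Since E[X] ≥ 1, the first-moment bound is inconclusive at n = 310; it does NOT by itself certify R_3(9) > 310.

E[X] = 64802334749614660/50031545098999707 ≈ 1.2952295; E[X] ≥ 1; first-moment method inconclusive here.
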